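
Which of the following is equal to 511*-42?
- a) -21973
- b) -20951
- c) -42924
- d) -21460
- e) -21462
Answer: e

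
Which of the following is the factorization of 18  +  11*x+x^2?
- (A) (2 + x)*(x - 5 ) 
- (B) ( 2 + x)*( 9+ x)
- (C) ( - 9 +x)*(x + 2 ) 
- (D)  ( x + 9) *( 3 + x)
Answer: B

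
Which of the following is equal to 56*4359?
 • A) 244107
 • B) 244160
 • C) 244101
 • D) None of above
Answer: D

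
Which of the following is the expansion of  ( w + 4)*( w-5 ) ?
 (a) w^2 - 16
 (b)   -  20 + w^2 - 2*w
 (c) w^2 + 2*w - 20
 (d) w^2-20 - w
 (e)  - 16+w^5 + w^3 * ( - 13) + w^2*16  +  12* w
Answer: d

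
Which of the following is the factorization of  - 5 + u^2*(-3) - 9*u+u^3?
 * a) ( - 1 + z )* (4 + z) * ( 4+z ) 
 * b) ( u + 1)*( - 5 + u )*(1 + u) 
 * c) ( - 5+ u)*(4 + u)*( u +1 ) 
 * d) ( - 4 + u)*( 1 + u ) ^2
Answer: b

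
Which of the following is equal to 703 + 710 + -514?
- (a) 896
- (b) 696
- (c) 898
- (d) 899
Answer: d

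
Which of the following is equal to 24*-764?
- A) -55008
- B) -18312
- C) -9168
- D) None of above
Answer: D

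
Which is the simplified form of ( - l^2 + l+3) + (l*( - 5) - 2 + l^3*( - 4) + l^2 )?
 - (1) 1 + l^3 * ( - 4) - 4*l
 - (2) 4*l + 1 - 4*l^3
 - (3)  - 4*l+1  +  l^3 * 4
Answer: 1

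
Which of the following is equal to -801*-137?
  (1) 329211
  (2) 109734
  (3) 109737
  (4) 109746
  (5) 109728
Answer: 3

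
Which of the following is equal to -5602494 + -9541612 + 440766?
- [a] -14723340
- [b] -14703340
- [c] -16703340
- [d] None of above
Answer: b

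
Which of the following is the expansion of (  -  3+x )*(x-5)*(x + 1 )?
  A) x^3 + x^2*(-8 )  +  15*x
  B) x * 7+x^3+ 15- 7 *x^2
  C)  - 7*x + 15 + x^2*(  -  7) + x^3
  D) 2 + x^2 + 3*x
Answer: B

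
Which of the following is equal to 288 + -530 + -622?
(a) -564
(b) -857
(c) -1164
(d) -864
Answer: d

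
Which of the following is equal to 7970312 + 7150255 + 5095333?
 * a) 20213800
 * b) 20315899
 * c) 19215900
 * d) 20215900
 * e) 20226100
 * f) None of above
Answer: d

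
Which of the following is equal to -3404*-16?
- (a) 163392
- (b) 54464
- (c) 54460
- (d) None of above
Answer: b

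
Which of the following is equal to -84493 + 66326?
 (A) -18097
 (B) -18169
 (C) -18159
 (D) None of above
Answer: D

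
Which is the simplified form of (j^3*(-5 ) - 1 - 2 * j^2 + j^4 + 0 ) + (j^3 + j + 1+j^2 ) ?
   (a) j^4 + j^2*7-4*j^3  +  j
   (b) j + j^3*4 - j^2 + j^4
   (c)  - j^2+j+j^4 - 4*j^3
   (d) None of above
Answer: c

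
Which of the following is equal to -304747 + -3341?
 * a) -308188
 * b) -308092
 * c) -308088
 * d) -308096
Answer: c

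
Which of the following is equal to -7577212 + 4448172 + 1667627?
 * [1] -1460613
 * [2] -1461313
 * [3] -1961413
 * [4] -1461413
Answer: 4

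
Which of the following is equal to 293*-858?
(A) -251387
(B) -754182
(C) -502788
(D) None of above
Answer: D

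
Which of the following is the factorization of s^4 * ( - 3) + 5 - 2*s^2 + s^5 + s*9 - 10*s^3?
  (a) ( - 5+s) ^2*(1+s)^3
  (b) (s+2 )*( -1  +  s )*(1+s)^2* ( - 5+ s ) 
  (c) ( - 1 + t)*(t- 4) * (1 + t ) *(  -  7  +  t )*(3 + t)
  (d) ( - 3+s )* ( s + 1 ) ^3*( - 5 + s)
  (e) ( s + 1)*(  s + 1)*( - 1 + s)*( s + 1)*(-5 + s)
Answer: e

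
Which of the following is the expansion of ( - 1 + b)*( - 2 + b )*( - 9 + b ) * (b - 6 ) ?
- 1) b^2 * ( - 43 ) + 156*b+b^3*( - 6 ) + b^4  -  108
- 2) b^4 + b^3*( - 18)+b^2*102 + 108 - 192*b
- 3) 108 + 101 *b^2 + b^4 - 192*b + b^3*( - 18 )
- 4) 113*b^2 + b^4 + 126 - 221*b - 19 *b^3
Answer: 3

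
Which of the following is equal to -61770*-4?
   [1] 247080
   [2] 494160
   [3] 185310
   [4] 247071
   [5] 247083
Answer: 1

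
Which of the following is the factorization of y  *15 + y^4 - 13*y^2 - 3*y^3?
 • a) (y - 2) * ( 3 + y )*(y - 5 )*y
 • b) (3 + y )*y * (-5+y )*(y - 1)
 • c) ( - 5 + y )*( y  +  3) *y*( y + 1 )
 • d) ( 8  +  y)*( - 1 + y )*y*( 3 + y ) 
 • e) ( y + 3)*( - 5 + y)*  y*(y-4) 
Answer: b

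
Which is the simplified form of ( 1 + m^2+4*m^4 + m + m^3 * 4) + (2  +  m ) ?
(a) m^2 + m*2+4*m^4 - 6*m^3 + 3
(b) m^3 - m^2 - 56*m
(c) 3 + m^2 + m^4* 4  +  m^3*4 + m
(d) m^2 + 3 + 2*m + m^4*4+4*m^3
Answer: d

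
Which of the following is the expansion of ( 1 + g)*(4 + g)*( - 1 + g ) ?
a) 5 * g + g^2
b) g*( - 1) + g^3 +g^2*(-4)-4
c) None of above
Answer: c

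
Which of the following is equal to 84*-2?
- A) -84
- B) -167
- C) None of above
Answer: C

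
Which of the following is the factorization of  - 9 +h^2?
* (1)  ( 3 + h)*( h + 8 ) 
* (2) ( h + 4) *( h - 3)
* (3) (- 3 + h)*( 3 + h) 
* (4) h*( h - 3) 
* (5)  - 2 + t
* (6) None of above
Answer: 3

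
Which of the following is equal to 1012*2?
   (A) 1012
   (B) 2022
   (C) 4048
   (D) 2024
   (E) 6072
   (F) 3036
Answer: D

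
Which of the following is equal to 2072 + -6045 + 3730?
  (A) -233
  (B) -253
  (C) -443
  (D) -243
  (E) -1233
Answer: D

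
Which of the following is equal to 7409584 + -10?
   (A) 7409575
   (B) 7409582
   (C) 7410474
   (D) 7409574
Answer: D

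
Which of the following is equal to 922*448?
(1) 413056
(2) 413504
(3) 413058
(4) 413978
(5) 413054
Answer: 1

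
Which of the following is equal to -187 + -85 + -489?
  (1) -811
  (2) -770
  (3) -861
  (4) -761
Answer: 4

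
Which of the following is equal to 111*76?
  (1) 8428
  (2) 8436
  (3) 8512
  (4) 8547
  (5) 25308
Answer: 2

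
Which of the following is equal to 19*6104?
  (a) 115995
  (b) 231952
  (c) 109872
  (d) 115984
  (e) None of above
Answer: e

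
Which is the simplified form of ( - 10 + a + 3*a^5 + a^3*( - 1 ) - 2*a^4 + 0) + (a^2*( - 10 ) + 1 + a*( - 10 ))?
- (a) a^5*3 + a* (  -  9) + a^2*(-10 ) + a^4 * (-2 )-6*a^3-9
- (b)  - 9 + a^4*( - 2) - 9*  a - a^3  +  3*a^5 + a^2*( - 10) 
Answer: b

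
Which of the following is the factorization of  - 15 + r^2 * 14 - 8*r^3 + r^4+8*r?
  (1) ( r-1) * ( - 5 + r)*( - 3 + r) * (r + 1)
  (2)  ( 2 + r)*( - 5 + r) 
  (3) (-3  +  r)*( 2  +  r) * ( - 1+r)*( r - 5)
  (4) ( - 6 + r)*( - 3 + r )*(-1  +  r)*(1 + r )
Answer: 1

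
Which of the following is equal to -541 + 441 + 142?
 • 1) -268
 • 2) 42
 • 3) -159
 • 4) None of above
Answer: 2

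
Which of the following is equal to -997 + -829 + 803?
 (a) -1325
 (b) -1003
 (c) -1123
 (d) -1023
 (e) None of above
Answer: d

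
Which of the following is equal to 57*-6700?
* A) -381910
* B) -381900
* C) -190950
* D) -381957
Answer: B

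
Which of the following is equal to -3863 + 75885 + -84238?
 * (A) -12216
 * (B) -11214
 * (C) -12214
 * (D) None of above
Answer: A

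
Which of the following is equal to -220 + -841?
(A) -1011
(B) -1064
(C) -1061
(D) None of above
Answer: C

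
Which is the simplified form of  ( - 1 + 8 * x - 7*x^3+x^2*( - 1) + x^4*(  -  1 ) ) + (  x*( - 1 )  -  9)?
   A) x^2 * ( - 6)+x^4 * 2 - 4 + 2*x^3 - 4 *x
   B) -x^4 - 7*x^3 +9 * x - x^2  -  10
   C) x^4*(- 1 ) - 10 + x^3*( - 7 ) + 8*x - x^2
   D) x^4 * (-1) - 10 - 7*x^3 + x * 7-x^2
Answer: D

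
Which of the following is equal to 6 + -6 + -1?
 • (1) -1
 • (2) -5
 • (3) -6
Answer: 1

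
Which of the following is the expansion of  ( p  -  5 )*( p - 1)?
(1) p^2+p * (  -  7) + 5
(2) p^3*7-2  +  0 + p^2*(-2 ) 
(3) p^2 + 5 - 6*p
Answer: 3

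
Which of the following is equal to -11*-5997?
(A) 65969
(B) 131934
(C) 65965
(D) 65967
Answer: D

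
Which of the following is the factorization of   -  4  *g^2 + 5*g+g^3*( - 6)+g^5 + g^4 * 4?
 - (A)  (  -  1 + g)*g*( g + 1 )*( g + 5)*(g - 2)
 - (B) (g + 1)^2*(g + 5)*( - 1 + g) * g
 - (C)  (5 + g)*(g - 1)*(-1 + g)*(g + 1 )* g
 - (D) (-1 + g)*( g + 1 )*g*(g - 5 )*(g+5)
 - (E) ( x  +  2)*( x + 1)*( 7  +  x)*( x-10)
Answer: C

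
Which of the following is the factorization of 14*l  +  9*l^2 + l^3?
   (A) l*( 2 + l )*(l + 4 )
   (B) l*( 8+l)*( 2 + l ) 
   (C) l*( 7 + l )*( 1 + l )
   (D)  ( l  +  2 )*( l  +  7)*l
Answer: D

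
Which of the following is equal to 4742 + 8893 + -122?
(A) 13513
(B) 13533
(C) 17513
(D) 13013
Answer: A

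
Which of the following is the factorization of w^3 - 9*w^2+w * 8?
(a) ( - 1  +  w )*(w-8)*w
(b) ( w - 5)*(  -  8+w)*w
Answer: a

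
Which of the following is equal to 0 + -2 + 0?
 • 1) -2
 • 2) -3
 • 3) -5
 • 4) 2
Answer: 1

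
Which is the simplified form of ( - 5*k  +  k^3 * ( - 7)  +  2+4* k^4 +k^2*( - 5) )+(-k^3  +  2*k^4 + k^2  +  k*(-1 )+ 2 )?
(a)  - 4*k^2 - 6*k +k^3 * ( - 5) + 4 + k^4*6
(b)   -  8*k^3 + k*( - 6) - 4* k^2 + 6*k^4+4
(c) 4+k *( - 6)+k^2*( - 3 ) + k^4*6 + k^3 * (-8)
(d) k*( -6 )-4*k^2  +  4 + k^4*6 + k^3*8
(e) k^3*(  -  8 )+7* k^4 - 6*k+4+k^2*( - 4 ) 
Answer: b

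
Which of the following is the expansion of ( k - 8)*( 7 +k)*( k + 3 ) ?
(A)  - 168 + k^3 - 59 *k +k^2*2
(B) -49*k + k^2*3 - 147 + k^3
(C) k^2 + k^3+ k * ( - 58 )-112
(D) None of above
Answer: A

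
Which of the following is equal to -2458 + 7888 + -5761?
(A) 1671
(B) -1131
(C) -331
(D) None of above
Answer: C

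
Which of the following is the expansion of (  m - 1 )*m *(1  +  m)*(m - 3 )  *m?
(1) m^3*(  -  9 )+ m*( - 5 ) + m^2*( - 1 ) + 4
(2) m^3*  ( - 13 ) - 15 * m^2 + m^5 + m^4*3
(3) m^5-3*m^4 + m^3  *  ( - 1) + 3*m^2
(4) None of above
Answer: 3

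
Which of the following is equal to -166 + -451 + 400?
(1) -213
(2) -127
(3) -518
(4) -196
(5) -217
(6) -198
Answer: 5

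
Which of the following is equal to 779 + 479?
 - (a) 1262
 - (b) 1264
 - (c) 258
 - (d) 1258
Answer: d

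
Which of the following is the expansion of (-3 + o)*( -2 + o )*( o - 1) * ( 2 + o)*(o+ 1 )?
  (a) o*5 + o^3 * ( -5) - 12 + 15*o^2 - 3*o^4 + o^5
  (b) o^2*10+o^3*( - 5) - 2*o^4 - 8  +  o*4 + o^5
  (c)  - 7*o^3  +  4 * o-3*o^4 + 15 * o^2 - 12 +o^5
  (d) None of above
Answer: d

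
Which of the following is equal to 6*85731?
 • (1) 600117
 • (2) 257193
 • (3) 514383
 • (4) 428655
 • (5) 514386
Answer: 5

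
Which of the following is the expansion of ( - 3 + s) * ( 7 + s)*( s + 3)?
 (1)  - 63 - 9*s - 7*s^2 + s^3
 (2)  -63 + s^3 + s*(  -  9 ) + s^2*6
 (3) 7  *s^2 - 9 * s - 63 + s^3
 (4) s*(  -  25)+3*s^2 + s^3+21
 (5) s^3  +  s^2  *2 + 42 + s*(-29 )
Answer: 3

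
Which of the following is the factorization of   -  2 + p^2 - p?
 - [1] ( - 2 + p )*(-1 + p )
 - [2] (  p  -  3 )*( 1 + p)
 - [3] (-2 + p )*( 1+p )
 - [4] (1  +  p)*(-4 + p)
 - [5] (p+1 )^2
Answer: 3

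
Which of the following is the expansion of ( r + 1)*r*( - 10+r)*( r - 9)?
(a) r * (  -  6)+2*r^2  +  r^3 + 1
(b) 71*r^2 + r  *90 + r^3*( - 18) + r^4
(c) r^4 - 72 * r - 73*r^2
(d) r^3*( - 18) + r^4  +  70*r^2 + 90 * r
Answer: b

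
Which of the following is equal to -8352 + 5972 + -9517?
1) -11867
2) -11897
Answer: 2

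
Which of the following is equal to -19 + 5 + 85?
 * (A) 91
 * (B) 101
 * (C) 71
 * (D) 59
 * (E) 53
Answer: C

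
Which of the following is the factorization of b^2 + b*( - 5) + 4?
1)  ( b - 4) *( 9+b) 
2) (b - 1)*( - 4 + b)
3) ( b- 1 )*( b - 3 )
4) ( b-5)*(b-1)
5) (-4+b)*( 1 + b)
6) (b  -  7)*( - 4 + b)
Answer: 2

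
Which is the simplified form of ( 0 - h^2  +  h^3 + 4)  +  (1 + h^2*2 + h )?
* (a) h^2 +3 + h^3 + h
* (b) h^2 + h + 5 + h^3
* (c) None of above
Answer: b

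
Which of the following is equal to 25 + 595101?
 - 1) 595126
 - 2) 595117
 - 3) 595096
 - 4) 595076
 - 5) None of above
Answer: 1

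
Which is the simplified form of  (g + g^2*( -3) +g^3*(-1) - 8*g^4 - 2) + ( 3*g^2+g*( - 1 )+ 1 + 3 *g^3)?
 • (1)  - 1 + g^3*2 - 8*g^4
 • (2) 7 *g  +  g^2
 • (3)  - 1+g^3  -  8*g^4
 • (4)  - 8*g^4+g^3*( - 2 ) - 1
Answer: 1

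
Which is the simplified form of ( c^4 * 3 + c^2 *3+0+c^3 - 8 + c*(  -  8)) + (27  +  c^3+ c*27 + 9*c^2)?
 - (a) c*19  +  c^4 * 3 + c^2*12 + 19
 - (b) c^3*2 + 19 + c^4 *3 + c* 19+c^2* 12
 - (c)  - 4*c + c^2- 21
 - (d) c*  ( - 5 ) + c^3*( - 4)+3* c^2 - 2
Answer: b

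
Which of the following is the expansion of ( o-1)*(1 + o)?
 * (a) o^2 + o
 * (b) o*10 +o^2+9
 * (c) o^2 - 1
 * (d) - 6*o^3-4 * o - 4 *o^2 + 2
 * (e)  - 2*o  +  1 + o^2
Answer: c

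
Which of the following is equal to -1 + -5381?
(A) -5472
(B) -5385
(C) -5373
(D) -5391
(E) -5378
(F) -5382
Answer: F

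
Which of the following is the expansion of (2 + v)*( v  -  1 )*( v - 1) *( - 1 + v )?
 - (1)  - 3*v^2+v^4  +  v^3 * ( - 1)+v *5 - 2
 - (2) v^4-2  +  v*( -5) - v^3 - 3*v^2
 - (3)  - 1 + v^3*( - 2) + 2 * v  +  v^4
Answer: 1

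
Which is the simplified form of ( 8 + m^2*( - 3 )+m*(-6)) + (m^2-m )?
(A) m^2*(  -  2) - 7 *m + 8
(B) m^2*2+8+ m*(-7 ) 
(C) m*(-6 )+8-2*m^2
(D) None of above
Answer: A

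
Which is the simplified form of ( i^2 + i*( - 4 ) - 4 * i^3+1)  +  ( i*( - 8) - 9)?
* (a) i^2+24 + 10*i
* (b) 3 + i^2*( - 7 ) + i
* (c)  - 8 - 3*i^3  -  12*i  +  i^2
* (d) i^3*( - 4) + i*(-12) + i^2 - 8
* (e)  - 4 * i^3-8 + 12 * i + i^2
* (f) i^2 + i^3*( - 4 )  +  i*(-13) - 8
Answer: d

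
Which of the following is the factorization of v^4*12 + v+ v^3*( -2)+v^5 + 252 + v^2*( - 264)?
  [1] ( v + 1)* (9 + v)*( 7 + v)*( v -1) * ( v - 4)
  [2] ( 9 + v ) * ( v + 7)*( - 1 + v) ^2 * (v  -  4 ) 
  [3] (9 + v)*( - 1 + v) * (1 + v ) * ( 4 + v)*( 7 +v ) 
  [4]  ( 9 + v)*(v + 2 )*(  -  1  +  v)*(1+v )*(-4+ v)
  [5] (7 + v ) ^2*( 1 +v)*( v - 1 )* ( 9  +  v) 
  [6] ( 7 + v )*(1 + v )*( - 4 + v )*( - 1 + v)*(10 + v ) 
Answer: 1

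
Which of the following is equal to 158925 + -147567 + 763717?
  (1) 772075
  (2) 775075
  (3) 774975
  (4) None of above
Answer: 2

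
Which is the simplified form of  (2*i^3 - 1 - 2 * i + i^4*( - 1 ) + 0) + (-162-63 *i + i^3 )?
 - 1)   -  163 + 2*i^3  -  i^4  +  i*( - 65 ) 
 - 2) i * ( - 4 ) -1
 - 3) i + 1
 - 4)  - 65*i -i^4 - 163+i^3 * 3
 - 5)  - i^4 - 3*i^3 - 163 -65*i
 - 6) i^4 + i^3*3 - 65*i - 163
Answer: 4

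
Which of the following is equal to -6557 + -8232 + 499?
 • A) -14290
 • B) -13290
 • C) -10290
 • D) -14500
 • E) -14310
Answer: A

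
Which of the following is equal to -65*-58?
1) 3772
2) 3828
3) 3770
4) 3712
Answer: 3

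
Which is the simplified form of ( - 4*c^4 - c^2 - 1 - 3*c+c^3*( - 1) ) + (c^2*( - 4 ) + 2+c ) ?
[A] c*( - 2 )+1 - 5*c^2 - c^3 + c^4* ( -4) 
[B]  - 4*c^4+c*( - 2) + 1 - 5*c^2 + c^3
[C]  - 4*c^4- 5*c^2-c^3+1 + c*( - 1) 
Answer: A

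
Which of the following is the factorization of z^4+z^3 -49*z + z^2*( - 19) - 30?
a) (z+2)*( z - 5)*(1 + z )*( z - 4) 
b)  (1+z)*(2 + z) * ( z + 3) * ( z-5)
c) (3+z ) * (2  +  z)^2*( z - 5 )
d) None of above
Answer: b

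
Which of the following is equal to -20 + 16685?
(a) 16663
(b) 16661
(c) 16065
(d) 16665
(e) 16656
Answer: d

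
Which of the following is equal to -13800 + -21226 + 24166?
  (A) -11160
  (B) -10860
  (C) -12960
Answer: B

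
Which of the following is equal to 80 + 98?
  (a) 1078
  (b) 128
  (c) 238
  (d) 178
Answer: d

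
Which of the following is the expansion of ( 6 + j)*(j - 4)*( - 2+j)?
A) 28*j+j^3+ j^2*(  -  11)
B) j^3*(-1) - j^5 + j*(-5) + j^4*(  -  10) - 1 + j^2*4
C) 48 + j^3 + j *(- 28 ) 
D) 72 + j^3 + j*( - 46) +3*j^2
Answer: C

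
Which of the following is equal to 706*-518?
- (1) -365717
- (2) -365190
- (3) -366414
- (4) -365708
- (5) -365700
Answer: 4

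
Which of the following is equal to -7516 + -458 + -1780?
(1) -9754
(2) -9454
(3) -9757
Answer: 1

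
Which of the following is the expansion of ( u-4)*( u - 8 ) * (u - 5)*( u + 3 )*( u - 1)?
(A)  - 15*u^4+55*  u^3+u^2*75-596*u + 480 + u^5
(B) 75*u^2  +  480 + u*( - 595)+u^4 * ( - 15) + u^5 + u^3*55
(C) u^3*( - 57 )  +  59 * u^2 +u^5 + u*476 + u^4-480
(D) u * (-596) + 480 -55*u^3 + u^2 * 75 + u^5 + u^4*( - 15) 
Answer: A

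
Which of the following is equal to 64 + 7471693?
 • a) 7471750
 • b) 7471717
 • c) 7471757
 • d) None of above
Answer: c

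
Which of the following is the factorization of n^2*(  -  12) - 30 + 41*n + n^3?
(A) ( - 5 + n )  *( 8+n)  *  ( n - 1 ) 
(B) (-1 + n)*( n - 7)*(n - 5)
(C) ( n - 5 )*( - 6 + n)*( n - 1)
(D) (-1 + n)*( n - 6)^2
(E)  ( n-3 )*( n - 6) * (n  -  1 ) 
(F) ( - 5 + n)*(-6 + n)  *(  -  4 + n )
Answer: C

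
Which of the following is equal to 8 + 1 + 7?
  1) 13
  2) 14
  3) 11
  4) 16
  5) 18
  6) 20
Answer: 4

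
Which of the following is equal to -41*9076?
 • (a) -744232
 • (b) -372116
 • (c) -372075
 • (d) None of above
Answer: b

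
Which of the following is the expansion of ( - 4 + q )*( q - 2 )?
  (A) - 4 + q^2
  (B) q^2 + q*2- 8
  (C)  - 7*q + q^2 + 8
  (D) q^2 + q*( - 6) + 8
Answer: D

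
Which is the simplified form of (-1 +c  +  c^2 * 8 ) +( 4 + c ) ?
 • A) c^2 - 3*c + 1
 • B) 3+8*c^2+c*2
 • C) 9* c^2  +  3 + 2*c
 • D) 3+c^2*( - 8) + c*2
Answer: B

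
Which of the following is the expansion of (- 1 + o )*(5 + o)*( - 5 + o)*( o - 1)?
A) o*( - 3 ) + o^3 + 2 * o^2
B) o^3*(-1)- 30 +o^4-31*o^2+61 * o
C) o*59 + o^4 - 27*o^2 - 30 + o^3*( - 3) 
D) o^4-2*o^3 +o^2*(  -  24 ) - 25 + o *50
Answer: D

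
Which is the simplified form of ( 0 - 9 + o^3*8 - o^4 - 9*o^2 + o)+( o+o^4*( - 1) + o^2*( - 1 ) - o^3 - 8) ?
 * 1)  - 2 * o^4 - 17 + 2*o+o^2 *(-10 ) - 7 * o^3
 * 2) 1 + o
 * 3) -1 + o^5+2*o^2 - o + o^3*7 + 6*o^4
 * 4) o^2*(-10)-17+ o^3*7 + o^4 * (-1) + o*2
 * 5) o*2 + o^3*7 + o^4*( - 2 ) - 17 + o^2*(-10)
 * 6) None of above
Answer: 5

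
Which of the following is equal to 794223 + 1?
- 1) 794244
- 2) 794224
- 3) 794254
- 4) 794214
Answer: 2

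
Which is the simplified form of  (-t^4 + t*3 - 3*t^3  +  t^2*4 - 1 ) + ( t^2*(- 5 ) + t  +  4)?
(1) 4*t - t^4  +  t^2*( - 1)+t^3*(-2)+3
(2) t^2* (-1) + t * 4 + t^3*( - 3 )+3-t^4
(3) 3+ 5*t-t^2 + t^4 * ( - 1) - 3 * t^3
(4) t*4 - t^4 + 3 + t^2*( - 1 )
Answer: 2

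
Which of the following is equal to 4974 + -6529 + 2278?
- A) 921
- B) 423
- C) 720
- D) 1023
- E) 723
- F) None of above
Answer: E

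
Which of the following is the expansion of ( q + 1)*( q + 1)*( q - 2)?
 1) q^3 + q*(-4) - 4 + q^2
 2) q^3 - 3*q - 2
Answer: 2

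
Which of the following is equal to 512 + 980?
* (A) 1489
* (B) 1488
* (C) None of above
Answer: C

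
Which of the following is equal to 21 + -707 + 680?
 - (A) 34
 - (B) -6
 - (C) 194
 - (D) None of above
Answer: B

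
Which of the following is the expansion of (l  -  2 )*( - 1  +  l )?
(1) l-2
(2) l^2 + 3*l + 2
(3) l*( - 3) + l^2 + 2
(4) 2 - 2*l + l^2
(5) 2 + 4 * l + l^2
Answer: 3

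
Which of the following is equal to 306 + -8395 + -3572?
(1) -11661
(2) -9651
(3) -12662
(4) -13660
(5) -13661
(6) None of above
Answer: 1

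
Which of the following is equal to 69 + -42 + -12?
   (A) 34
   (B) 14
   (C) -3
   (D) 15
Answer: D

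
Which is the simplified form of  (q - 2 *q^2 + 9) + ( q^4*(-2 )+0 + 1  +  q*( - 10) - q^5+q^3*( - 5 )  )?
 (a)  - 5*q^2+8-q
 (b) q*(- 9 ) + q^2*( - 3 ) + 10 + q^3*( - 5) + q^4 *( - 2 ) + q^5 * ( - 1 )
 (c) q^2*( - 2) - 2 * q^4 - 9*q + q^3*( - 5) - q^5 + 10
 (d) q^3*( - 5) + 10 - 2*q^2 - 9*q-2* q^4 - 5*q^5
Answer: c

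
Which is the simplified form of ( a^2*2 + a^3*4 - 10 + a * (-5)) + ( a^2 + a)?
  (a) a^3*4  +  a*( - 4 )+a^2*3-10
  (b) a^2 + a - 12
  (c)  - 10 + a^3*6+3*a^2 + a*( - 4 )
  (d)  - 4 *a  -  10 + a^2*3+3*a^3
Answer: a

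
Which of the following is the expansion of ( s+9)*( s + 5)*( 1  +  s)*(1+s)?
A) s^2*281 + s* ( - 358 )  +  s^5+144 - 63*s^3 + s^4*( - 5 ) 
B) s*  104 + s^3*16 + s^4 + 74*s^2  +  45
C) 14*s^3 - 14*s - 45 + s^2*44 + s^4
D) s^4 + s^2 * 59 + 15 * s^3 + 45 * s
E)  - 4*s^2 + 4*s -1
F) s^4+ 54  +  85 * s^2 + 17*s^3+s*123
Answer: B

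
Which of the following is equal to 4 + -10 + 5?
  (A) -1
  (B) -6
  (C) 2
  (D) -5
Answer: A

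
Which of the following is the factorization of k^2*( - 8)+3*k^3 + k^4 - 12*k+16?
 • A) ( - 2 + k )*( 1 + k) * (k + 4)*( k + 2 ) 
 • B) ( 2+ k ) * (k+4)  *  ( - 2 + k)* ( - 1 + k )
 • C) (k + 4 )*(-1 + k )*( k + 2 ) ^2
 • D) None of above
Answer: B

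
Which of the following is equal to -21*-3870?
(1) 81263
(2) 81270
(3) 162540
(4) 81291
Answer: 2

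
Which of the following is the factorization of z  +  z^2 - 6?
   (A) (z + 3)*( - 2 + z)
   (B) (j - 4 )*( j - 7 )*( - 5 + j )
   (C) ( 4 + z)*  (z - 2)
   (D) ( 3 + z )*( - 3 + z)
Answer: A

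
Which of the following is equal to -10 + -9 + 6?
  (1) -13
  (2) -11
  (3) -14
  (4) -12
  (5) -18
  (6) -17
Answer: 1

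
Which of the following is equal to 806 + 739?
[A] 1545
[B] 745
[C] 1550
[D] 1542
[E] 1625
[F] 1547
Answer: A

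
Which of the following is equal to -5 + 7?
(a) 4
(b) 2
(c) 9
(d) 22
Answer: b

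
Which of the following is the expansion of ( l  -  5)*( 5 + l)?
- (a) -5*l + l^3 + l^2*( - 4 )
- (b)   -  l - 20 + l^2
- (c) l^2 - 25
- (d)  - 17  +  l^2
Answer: c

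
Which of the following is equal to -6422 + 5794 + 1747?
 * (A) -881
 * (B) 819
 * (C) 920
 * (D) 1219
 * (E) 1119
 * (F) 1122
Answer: E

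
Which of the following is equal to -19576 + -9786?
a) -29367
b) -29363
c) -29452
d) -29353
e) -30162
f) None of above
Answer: f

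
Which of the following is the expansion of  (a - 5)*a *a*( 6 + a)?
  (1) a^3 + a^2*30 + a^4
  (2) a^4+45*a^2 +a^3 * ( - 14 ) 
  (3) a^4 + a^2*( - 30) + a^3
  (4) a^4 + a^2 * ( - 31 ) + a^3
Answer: 3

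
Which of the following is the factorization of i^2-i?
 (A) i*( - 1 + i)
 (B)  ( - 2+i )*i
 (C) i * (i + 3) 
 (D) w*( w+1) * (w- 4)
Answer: A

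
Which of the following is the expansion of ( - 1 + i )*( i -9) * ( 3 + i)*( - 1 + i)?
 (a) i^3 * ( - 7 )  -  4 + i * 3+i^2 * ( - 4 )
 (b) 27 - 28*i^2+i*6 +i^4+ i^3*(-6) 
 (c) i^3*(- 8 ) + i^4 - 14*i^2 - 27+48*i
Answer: c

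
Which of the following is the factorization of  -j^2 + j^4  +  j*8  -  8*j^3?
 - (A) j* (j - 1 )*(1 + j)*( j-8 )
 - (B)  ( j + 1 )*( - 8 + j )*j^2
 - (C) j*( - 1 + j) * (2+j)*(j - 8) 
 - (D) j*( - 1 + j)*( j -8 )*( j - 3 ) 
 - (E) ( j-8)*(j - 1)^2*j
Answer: A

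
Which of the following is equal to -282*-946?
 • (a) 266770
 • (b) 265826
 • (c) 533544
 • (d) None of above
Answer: d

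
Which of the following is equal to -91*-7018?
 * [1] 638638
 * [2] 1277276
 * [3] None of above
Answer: 1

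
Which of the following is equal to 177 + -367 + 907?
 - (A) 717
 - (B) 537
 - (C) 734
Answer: A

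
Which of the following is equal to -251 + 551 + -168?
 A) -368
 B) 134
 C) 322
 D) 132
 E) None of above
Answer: D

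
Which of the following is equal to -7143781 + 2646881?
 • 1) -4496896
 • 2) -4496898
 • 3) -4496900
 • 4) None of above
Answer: 3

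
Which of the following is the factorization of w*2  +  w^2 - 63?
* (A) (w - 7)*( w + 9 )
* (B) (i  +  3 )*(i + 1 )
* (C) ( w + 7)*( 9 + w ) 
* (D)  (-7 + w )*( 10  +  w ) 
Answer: A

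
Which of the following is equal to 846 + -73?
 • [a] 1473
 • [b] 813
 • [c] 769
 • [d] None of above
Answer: d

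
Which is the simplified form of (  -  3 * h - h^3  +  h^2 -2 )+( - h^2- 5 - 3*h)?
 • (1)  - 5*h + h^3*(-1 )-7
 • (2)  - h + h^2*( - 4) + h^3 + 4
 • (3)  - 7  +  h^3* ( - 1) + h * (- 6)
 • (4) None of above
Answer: 3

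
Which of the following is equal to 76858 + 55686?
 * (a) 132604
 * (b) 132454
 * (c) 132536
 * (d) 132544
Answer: d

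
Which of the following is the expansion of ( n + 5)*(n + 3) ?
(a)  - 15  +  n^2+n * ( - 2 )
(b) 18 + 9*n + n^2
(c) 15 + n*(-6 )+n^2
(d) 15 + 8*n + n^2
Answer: d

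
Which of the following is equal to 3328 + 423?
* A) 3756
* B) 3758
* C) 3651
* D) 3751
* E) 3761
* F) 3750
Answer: D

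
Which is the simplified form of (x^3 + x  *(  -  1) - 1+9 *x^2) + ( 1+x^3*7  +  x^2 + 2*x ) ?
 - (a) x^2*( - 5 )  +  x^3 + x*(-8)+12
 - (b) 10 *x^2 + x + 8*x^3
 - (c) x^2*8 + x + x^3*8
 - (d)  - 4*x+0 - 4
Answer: b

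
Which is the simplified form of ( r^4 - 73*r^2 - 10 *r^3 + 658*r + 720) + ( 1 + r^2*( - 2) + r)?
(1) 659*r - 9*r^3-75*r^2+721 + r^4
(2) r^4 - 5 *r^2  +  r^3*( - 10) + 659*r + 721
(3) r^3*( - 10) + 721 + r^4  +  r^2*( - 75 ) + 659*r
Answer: 3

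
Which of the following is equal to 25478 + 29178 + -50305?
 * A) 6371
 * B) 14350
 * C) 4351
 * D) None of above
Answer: C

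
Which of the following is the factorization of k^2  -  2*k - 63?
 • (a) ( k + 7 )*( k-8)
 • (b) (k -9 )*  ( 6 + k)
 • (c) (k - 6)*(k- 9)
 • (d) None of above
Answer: d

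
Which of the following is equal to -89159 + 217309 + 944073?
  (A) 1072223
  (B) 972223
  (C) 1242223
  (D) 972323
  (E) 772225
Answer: A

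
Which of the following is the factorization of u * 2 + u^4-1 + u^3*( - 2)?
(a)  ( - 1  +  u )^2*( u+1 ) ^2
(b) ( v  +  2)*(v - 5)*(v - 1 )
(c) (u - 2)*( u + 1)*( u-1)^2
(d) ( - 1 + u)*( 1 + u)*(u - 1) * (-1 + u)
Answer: d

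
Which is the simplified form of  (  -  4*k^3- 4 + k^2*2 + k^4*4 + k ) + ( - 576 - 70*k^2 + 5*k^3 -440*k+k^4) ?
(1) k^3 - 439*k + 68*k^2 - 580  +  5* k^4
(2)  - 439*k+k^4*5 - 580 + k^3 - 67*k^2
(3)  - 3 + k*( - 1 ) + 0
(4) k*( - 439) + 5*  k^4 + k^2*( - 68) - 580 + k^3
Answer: 4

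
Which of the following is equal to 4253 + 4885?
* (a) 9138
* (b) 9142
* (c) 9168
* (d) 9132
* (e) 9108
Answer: a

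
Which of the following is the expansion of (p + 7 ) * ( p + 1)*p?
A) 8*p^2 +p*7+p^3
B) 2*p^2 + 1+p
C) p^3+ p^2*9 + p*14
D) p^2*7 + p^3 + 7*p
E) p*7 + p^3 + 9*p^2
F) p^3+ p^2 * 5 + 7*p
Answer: A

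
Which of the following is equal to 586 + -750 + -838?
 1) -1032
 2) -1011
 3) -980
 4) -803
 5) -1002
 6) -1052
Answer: 5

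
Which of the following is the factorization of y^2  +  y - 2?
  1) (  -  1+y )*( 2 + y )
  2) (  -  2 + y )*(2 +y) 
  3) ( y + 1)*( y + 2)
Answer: 1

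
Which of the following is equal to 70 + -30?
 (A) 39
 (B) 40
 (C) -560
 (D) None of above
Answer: B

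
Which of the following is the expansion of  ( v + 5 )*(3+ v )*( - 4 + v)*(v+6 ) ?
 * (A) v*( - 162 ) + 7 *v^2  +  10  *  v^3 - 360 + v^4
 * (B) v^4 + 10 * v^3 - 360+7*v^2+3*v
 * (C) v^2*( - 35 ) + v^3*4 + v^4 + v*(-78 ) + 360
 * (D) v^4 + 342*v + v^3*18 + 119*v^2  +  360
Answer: A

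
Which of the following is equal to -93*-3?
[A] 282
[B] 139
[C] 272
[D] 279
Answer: D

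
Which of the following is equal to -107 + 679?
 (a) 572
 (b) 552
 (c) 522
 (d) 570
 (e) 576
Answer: a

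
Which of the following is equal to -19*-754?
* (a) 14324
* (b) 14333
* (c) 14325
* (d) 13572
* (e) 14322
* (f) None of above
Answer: f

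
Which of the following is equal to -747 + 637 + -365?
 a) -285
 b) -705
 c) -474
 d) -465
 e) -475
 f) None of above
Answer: e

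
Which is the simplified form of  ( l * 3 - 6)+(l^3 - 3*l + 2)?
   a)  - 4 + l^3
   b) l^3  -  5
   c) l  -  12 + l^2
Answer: a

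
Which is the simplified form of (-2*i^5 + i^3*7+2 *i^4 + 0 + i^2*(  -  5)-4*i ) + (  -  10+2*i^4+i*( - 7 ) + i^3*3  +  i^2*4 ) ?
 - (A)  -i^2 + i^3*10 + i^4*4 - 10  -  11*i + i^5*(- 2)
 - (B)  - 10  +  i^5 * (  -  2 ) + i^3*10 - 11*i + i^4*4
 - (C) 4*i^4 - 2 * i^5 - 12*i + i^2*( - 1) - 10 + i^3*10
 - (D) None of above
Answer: A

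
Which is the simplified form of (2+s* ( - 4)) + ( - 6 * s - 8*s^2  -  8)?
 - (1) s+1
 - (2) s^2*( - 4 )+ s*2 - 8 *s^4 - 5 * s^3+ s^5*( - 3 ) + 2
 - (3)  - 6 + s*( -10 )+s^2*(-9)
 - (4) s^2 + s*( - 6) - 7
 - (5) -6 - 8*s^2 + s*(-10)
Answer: 5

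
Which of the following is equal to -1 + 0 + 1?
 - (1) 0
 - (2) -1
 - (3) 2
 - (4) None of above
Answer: 1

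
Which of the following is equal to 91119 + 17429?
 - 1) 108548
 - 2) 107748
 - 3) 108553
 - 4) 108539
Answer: 1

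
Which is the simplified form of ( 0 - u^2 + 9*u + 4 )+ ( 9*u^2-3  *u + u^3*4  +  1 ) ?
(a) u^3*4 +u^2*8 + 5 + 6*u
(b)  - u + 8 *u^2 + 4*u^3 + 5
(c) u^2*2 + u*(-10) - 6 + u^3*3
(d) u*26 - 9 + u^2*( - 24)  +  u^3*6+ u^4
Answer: a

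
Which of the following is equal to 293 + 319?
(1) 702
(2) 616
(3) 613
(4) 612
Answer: 4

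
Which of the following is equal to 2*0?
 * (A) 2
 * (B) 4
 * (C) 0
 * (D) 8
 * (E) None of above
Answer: C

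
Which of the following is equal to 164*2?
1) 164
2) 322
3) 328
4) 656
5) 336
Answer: 3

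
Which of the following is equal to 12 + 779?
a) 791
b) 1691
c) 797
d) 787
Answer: a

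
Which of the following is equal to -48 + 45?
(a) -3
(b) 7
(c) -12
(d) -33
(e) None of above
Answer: a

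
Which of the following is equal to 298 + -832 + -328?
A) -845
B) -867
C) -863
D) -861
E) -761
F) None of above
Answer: F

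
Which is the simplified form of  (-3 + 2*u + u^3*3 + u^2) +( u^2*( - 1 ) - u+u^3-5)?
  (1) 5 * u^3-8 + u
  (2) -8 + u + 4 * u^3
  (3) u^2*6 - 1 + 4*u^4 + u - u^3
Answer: 2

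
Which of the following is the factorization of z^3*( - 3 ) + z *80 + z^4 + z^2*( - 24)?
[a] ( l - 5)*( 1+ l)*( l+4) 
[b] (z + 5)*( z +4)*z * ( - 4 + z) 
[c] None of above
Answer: c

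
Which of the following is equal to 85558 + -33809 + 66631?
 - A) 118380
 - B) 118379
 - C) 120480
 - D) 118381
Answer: A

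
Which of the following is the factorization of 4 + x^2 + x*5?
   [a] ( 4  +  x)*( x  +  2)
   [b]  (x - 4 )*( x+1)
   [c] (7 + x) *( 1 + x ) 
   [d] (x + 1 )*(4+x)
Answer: d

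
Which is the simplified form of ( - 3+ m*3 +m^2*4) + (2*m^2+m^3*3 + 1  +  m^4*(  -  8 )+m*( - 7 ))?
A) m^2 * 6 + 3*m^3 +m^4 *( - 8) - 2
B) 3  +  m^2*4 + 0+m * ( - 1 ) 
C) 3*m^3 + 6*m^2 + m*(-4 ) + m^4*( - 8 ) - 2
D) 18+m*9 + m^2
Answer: C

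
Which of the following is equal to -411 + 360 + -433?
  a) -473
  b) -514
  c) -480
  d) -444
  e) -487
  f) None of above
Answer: f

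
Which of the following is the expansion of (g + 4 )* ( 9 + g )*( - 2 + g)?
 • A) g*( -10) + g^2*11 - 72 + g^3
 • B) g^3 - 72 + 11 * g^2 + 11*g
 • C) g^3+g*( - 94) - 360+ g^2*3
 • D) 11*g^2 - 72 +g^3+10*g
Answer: D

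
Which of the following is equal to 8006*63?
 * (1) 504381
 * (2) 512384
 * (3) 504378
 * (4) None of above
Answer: 3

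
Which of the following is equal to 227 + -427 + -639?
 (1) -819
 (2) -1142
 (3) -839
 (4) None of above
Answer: 3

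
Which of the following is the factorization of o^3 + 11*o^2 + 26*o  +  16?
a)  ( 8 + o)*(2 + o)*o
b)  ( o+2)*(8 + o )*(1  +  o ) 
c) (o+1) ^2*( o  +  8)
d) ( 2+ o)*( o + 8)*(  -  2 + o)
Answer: b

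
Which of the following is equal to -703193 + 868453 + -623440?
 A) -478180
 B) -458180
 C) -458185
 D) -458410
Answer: B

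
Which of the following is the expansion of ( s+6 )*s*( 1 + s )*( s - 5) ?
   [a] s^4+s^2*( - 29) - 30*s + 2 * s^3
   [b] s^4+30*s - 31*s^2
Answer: a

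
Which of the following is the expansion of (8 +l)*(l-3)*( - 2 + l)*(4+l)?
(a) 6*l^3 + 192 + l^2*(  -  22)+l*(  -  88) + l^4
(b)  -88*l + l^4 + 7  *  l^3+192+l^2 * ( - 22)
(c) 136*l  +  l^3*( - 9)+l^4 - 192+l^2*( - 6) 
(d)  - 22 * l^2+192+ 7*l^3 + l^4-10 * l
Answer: b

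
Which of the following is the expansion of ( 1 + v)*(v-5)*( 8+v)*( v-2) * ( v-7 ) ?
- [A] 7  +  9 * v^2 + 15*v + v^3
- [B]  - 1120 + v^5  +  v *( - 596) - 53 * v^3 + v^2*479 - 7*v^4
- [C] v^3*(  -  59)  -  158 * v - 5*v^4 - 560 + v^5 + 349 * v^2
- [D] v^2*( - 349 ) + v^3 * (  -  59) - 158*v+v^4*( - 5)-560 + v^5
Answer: C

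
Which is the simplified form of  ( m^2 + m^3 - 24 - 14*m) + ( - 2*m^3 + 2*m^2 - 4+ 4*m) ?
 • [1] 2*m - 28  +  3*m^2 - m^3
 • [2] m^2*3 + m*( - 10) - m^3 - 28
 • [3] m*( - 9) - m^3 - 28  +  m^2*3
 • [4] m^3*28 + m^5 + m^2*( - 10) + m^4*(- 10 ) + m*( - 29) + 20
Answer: 2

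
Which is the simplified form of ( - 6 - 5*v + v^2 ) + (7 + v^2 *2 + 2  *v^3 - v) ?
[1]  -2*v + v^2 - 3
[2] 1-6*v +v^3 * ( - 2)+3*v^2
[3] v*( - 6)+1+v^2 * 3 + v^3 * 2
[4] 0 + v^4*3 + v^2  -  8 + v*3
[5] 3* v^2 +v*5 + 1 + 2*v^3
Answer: 3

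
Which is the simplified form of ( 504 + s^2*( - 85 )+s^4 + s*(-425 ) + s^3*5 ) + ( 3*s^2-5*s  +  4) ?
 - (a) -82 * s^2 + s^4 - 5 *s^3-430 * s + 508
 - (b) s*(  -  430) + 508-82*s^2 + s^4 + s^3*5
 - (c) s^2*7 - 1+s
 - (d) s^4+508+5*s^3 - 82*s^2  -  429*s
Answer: b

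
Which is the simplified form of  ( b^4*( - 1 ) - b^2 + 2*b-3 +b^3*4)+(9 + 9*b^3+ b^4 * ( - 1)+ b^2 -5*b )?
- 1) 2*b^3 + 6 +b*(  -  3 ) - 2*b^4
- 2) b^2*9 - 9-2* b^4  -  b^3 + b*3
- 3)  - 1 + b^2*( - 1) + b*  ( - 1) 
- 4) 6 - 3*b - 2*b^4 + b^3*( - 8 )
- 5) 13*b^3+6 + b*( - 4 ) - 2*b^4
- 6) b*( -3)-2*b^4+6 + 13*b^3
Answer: 6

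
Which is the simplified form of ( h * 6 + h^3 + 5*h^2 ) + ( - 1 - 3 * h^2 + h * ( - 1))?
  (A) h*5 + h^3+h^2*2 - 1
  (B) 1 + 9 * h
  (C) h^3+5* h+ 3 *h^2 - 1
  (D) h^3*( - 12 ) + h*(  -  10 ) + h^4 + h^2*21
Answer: A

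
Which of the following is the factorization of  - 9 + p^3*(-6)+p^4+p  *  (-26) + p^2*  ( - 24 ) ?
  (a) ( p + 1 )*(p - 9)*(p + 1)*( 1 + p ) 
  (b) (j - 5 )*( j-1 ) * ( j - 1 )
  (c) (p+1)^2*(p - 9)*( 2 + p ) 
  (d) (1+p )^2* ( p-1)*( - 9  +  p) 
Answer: a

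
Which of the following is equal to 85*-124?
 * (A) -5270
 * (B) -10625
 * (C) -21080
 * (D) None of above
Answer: D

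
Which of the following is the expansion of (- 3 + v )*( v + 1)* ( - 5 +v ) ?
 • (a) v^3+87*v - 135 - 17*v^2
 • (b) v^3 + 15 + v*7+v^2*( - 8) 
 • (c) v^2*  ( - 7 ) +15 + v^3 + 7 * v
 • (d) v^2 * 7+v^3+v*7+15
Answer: c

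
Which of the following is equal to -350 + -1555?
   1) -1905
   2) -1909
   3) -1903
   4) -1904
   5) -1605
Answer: 1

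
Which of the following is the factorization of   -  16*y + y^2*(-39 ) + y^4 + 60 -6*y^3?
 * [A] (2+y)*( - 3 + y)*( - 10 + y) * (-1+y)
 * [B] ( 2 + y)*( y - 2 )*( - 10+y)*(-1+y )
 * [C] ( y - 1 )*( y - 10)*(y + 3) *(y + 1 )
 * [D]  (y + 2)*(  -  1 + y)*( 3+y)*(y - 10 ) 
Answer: D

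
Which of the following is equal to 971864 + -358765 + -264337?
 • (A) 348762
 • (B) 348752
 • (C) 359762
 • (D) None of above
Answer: A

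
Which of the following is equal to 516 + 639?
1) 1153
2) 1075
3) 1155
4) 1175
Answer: 3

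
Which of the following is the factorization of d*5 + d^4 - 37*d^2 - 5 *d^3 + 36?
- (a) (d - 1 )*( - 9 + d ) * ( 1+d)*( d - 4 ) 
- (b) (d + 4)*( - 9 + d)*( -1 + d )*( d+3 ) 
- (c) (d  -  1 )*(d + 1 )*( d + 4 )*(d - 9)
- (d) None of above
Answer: c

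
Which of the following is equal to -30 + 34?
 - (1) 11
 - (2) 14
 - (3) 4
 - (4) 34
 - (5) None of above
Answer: 3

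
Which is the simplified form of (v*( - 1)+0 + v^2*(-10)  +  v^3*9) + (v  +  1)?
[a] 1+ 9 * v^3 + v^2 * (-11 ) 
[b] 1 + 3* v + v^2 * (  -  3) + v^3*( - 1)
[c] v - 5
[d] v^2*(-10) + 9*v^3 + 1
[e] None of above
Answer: d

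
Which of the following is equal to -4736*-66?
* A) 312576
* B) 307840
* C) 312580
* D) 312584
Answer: A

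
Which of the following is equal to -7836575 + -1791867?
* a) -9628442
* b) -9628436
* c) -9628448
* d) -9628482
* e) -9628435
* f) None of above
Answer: a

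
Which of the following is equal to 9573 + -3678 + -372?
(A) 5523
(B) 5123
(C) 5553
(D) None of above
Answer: A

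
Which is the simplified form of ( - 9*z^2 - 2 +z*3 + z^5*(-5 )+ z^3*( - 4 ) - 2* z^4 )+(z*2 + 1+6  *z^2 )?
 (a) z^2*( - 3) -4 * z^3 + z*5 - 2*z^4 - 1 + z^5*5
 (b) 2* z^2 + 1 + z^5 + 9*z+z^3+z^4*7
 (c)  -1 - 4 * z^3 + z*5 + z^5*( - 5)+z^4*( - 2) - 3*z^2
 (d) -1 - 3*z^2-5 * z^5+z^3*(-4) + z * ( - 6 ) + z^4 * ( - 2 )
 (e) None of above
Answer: c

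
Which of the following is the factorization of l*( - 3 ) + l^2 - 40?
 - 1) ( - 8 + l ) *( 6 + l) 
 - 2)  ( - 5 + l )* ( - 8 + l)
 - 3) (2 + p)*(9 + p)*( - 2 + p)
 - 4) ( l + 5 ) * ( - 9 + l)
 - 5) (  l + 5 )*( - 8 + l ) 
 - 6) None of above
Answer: 5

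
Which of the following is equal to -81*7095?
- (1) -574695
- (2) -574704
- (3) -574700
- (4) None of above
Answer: 1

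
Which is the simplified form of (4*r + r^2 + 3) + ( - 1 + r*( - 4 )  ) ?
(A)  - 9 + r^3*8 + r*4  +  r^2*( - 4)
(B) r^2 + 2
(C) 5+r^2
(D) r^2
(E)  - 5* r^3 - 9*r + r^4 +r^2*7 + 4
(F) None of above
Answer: B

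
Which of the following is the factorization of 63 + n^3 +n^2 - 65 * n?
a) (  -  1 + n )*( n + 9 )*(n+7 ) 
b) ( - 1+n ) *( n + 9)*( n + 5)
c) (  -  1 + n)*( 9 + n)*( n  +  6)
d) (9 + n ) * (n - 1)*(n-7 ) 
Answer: d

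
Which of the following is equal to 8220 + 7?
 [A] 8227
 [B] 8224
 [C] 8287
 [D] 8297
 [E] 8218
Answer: A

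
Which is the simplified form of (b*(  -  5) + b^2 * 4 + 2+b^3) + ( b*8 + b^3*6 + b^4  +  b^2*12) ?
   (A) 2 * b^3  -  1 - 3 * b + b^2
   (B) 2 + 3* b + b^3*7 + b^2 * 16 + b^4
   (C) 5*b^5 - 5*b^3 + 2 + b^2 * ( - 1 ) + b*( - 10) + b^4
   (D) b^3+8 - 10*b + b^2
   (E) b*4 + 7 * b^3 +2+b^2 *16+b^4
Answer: B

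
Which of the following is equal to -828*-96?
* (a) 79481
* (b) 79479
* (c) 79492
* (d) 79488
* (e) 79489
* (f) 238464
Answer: d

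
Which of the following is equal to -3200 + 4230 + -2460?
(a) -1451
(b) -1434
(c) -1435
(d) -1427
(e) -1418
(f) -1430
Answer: f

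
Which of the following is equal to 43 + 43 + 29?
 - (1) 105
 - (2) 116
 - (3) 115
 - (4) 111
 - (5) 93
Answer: 3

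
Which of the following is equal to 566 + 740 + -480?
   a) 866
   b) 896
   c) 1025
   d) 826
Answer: d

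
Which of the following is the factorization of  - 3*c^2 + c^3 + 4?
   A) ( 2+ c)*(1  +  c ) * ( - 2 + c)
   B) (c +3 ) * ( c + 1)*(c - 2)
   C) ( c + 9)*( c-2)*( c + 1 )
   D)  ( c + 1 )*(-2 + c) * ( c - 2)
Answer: D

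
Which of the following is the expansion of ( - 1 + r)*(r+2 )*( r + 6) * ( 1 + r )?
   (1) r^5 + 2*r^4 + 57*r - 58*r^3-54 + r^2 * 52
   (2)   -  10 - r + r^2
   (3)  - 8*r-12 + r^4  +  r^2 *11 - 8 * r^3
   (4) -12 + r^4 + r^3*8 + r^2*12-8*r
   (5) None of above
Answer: 5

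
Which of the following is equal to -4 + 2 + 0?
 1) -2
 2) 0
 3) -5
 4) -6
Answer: 1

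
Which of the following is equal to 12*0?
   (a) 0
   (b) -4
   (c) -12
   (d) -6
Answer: a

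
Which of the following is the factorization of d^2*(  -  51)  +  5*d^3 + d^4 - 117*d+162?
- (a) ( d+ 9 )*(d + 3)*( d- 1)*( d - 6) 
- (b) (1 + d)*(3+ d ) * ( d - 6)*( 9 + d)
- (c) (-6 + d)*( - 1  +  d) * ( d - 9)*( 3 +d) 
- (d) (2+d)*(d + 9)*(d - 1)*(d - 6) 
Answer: a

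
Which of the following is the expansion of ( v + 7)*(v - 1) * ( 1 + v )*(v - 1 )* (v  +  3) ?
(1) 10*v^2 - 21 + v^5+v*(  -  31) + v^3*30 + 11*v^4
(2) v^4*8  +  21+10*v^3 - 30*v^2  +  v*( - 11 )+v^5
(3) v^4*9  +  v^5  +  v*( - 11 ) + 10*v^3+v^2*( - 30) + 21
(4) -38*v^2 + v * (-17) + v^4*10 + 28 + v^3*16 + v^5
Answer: 3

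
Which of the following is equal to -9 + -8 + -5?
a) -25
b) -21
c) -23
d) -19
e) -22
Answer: e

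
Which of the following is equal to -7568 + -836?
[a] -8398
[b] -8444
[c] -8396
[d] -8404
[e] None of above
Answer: d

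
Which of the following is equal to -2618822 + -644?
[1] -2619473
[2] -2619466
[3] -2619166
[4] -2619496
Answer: 2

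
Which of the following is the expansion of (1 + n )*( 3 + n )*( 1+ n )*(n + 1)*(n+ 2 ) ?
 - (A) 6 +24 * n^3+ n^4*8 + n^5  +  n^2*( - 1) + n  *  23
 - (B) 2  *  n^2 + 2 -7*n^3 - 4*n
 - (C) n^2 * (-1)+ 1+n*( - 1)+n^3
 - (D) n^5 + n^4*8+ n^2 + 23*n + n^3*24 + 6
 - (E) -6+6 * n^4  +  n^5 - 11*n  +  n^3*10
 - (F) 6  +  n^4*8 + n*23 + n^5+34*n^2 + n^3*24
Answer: F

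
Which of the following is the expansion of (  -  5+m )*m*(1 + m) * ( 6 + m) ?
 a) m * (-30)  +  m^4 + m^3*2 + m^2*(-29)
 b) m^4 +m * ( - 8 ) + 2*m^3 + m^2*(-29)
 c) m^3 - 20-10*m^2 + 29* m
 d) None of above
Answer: a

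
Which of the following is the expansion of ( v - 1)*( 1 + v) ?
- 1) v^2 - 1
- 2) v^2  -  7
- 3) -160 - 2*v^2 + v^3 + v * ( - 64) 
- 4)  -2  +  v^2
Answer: 1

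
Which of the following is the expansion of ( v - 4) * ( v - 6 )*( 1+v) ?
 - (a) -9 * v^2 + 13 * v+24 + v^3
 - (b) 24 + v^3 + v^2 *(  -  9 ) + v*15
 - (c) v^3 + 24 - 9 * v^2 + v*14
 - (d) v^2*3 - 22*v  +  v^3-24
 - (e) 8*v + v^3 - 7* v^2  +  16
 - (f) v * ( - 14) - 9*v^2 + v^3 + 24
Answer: c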